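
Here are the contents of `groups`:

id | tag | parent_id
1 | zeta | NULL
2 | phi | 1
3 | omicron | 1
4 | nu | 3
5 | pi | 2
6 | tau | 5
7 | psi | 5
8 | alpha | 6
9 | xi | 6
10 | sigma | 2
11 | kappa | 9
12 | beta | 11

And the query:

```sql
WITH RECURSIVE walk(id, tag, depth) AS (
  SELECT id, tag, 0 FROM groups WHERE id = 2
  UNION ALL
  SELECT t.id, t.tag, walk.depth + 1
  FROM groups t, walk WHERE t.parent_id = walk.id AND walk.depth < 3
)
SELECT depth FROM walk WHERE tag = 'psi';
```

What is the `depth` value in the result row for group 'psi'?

2

Base: id=2 (phi) at depth 0.
Iteration 1: rows with parent_id in {2} -> pi (id 5, depth 1), sigma (id 10, depth 1).
Iteration 2: rows with parent_id in {5,10} -> tau (id 6, depth 2), psi (id 7, depth 2).
Iteration 3: rows with parent_id in {6,7} -> alpha (id 8, depth 3), xi (id 9, depth 3).
Iteration 4: depth < 3 fails for all current rows; recursion stops.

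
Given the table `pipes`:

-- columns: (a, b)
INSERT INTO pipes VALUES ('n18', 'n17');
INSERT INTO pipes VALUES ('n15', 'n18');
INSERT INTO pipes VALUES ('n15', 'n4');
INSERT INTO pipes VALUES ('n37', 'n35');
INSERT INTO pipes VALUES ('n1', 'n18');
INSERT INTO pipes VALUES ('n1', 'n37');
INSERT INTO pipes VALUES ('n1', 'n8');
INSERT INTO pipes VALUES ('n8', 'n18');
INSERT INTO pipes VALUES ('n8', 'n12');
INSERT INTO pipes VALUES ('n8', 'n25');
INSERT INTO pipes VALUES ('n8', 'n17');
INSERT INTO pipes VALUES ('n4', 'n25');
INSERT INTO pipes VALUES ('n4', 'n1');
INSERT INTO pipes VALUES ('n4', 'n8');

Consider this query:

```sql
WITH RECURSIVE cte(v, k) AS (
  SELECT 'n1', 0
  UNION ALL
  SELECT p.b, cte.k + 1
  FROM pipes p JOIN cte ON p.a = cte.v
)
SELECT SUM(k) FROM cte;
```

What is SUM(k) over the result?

Base: (n1, k=0).
Iteration 1: edges from {n1} -> (n18, k=1), (n37, k=1), (n8, k=1).
Iteration 2: edges from {n18,n37,n8} -> (n12, k=2), (n17, k=2) x2, (n18, k=2), (n25, k=2), (n35, k=2). [UNION ALL keeps all 6 new rows, including repeats]
Iteration 3: edges from {n12,n17,n18,n25,n35} -> (n17, k=3).
Iteration 4: no outgoing edges from {n17}; recursion stops.
SUM(k) = 0 + 1 + 1 + 1 + 2 + 2 + 2 + 2 + 2 + 2 + 3 = 18.

18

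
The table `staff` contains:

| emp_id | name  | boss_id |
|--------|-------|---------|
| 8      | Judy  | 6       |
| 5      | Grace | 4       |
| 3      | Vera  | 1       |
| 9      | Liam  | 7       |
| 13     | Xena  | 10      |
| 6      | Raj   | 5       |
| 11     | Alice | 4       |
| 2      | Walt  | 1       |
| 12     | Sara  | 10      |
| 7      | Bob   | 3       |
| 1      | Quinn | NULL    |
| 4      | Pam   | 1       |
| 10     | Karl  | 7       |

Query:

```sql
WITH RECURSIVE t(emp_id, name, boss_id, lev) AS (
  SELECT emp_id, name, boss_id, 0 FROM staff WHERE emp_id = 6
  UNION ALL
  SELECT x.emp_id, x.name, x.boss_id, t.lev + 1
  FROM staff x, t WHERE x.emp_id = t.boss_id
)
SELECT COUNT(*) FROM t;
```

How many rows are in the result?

Base: emp_id=6 (Raj), boss_id=5, lev 0.
Iteration 1: join on emp_id=5 -> Grace (id 5, boss_id=4, lev 1).
Iteration 2: join on emp_id=4 -> Pam (id 4, boss_id=1, lev 2).
Iteration 3: join on emp_id=1 -> Quinn (id 1, boss_id=NULL, lev 3).
Iteration 4: boss_id is NULL; no match; recursion stops.
Total rows emitted: 4.

4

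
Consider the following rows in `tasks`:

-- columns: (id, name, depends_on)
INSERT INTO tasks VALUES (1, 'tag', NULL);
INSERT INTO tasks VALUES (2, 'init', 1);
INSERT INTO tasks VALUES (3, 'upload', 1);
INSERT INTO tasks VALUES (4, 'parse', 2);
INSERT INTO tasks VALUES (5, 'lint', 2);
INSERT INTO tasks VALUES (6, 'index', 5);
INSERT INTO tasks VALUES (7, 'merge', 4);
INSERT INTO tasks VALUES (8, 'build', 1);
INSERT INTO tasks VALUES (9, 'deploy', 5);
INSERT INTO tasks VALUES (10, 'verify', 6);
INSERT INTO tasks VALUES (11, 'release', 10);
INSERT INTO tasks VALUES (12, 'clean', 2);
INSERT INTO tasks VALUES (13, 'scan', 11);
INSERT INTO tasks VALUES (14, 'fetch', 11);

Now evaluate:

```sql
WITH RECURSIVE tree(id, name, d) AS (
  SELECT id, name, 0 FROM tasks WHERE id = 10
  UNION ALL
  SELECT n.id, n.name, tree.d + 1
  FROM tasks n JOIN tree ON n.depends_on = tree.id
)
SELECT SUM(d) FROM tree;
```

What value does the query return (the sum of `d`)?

Base: id=10 (verify) at d 0.
Iteration 1: rows with depends_on in {10} -> release (id 11, d 1).
Iteration 2: rows with depends_on in {11} -> scan (id 13, d 2), fetch (id 14, d 2).
Iteration 3: no rows with depends_on in {13,14}; recursion stops.
SUM(d) = 0 + 1 + 2 + 2 = 5.

5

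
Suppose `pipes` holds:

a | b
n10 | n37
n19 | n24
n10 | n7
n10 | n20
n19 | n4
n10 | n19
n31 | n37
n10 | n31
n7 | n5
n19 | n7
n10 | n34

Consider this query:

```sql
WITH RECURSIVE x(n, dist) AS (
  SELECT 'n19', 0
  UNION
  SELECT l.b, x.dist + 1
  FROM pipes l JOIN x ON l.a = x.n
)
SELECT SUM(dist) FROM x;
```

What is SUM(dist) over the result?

Base: (n19, dist=0).
Iteration 1: edges from {n19} -> (n24, dist=1), (n4, dist=1), (n7, dist=1).
Iteration 2: edges from {n24,n4,n7} -> (n5, dist=2).
Iteration 3: no outgoing edges from {n5}; recursion stops.
SUM(dist) = 0 + 1 + 1 + 1 + 2 = 5.

5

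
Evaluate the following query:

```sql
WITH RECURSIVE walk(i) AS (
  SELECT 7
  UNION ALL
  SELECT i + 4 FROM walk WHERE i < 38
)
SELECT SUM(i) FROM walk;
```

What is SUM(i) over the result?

207

Base: i=7.
Iteration 1: 7 < 38 holds -> i = 7 + 4 = 11.
Iteration 2: 11 < 38 holds -> i = 11 + 4 = 15.
Iteration 3: 15 < 38 holds -> i = 15 + 4 = 19.
Iteration 4: 19 < 38 holds -> i = 19 + 4 = 23.
Iteration 5: 23 < 38 holds -> i = 23 + 4 = 27.
Iteration 6: 27 < 38 holds -> i = 27 + 4 = 31.
Iteration 7: 31 < 38 holds -> i = 31 + 4 = 35.
Iteration 8: 35 < 38 holds -> i = 35 + 4 = 39.
Iteration 9: 39 < 38 fails; recursion stops.
SUM(i) = 7 + 11 + 15 + 19 + 23 + 27 + 31 + 35 + 39 = 207.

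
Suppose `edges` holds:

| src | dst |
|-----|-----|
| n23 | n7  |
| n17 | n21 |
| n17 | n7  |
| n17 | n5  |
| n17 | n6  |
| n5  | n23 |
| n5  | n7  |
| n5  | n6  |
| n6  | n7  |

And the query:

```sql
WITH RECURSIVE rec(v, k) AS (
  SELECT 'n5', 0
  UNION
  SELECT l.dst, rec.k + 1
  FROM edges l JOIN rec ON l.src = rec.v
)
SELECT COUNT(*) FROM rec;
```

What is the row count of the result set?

5

Base: (n5, k=0).
Iteration 1: edges from {n5} -> (n23, k=1), (n6, k=1), (n7, k=1).
Iteration 2: edges from {n23,n6,n7} -> (n7, k=2). [UNION drops 1 duplicate row(s)]
Iteration 3: no outgoing edges from {n7}; recursion stops.
Total rows emitted: 5.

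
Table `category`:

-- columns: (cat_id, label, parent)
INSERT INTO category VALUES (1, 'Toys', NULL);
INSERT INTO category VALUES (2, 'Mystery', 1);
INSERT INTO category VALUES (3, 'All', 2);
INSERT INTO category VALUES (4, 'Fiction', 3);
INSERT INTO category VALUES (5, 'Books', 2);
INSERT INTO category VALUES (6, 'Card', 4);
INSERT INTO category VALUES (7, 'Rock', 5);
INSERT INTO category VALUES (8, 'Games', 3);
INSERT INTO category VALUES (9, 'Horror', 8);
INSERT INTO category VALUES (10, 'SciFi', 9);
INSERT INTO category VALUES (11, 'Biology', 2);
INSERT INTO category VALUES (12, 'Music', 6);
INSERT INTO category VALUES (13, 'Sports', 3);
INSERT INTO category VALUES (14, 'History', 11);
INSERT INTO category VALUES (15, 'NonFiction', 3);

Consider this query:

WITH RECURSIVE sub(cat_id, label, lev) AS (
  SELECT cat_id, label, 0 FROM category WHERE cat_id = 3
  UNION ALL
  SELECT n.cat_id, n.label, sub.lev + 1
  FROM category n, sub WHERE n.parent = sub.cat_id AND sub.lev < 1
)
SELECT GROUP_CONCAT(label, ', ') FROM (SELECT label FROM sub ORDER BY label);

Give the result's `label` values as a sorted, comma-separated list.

Base: cat_id=3 (All) at lev 0.
Iteration 1: rows with parent in {3} -> Fiction (id 4, lev 1), Games (id 8, lev 1), Sports (id 13, lev 1), NonFiction (id 15, lev 1).
Iteration 2: lev < 1 fails for all current rows; recursion stops.

All, Fiction, Games, NonFiction, Sports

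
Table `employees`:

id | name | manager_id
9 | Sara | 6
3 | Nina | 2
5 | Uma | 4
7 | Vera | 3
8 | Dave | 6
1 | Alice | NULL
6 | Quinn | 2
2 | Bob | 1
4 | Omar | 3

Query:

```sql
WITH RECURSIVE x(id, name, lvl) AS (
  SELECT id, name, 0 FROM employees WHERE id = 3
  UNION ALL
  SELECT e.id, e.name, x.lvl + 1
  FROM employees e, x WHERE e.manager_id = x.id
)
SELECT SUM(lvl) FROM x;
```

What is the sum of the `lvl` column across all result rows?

Base: id=3 (Nina) at lvl 0.
Iteration 1: rows with manager_id in {3} -> Omar (id 4, lvl 1), Vera (id 7, lvl 1).
Iteration 2: rows with manager_id in {4,7} -> Uma (id 5, lvl 2).
Iteration 3: no rows with manager_id in {5}; recursion stops.
SUM(lvl) = 0 + 1 + 1 + 2 = 4.

4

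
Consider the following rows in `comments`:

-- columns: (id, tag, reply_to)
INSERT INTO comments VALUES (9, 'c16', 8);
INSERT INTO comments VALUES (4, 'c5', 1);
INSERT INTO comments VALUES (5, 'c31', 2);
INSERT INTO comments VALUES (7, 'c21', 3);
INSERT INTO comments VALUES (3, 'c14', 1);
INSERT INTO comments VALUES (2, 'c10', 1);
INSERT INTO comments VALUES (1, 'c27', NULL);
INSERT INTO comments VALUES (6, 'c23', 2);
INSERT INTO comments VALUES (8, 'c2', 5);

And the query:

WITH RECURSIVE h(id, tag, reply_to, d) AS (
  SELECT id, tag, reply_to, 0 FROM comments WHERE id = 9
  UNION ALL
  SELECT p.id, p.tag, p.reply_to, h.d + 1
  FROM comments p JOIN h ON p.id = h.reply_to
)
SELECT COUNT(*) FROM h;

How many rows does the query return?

5

Base: id=9 (c16), reply_to=8, d 0.
Iteration 1: join on id=8 -> c2 (id 8, reply_to=5, d 1).
Iteration 2: join on id=5 -> c31 (id 5, reply_to=2, d 2).
Iteration 3: join on id=2 -> c10 (id 2, reply_to=1, d 3).
Iteration 4: join on id=1 -> c27 (id 1, reply_to=NULL, d 4).
Iteration 5: reply_to is NULL; no match; recursion stops.
Total rows emitted: 5.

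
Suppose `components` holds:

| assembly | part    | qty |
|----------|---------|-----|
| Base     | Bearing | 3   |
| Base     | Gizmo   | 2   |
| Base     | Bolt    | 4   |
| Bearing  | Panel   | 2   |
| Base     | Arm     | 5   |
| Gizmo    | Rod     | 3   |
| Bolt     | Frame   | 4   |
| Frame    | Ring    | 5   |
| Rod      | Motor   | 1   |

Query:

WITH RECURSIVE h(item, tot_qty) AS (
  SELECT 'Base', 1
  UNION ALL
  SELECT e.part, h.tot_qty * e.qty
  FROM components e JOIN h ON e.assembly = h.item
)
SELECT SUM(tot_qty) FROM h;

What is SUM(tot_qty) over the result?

129

Base: (Base, tot_qty=1).
Iteration 1: components of {Base} -> Arm = 1*5 = 5, Bearing = 1*3 = 3, Bolt = 1*4 = 4, Gizmo = 1*2 = 2.
Iteration 2: components of {Arm,Bearing,Bolt,Gizmo} -> Frame = 4*4 = 16, Panel = 3*2 = 6, Rod = 2*3 = 6.
Iteration 3: components of {Frame,Panel,Rod} -> Motor = 6*1 = 6, Ring = 16*5 = 80.
Iteration 4: no further components; recursion stops.
SUM(tot_qty) = 1 + 3 + 2 + 4 + 5 + 6 + 6 + 16 + 6 + 80 = 129.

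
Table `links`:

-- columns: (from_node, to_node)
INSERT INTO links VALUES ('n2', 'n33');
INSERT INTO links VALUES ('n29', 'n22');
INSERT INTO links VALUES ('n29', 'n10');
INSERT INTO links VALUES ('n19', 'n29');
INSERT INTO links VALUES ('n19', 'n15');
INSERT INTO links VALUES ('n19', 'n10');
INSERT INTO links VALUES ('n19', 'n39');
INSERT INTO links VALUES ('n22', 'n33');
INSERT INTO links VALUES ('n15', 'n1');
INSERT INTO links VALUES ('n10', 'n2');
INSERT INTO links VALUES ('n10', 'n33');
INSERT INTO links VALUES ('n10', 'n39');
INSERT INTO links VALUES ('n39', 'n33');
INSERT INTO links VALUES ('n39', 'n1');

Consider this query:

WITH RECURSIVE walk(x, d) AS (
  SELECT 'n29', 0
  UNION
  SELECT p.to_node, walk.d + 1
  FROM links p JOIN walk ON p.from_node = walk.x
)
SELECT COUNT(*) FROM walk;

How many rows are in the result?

Base: (n29, d=0).
Iteration 1: edges from {n29} -> (n10, d=1), (n22, d=1).
Iteration 2: edges from {n10,n22} -> (n2, d=2), (n33, d=2), (n39, d=2). [UNION drops 1 duplicate row(s)]
Iteration 3: edges from {n2,n33,n39} -> (n1, d=3), (n33, d=3). [UNION drops 1 duplicate row(s)]
Iteration 4: no outgoing edges from {n1,n33}; recursion stops.
Total rows emitted: 8.

8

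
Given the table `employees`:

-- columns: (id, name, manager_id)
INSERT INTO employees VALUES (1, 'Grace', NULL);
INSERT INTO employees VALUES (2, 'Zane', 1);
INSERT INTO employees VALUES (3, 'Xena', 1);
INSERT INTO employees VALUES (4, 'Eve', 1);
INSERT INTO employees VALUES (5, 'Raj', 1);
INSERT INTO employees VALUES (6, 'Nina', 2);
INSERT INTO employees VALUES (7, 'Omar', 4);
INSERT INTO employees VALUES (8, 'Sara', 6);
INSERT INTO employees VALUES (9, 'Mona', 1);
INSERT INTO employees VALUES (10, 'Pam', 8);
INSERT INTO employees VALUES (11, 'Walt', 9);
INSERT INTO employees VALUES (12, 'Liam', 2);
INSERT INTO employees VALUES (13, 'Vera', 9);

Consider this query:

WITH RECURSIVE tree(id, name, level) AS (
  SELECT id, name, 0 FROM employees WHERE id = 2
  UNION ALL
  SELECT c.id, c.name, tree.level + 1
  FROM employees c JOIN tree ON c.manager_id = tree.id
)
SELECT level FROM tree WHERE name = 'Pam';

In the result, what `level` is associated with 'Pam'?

Base: id=2 (Zane) at level 0.
Iteration 1: rows with manager_id in {2} -> Nina (id 6, level 1), Liam (id 12, level 1).
Iteration 2: rows with manager_id in {6,12} -> Sara (id 8, level 2).
Iteration 3: rows with manager_id in {8} -> Pam (id 10, level 3).
Iteration 4: no rows with manager_id in {10}; recursion stops.

3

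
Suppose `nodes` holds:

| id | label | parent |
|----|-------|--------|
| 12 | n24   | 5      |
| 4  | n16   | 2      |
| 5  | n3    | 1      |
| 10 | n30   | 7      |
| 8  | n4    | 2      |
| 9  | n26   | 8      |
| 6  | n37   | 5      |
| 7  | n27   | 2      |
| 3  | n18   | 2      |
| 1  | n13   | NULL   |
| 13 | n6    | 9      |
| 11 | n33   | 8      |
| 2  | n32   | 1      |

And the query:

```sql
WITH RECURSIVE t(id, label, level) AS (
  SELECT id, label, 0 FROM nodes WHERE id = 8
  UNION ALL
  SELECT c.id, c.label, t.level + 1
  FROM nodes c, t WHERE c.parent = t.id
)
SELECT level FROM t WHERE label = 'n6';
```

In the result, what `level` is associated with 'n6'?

2

Base: id=8 (n4) at level 0.
Iteration 1: rows with parent in {8} -> n26 (id 9, level 1), n33 (id 11, level 1).
Iteration 2: rows with parent in {9,11} -> n6 (id 13, level 2).
Iteration 3: no rows with parent in {13}; recursion stops.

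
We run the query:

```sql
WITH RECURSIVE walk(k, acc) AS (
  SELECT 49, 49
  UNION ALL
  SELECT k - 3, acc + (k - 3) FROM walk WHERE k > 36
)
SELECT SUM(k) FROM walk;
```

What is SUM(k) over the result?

Base: k=49, acc=49.
Iteration 1: 49 > 36 holds -> k = 49 - 3 = 46, acc = 49 + 46 = 95.
Iteration 2: 46 > 36 holds -> k = 46 - 3 = 43, acc = 95 + 43 = 138.
Iteration 3: 43 > 36 holds -> k = 43 - 3 = 40, acc = 138 + 40 = 178.
Iteration 4: 40 > 36 holds -> k = 40 - 3 = 37, acc = 178 + 37 = 215.
Iteration 5: 37 > 36 holds -> k = 37 - 3 = 34, acc = 215 + 34 = 249.
Iteration 6: 34 > 36 fails; recursion stops.
SUM(k) = 49 + 46 + 43 + 40 + 37 + 34 = 249.

249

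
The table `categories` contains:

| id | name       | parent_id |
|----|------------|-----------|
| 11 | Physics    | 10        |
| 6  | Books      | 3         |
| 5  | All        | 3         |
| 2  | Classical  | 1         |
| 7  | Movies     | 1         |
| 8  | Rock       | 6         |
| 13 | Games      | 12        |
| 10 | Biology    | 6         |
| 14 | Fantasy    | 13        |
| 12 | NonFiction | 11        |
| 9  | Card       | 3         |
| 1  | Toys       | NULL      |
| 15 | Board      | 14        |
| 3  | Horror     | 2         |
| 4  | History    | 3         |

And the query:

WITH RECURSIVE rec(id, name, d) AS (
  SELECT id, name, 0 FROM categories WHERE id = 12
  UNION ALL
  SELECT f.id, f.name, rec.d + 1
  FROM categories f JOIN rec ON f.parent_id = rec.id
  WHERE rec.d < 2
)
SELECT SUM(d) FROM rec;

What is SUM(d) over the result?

Base: id=12 (NonFiction) at d 0.
Iteration 1: rows with parent_id in {12} -> Games (id 13, d 1).
Iteration 2: rows with parent_id in {13} -> Fantasy (id 14, d 2).
Iteration 3: d < 2 fails for all current rows; recursion stops.
SUM(d) = 0 + 1 + 2 = 3.

3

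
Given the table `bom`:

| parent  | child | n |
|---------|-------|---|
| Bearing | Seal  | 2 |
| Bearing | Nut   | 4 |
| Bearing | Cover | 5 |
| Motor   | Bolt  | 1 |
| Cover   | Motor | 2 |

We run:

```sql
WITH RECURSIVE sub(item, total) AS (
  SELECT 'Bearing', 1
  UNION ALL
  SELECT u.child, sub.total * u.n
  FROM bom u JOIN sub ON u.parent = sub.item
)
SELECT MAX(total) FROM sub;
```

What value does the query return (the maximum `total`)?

10

Base: (Bearing, total=1).
Iteration 1: components of {Bearing} -> Cover = 1*5 = 5, Nut = 1*4 = 4, Seal = 1*2 = 2.
Iteration 2: components of {Cover,Nut,Seal} -> Motor = 5*2 = 10.
Iteration 3: components of {Motor} -> Bolt = 10*1 = 10.
Iteration 4: no further components; recursion stops.
total values: 1, 5, 2, 4, 10, 10; the maximum is 10.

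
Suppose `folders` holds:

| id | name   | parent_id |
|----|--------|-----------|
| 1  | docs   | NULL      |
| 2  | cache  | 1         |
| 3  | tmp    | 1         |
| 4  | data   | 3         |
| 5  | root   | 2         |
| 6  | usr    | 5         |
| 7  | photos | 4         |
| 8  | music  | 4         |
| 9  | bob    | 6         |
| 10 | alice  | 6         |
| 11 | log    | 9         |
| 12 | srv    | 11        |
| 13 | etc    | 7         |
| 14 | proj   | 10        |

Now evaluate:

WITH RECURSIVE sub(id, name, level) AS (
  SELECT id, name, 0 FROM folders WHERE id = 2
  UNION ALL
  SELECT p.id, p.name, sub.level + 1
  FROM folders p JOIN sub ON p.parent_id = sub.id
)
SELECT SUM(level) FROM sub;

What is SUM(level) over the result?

22

Base: id=2 (cache) at level 0.
Iteration 1: rows with parent_id in {2} -> root (id 5, level 1).
Iteration 2: rows with parent_id in {5} -> usr (id 6, level 2).
Iteration 3: rows with parent_id in {6} -> bob (id 9, level 3), alice (id 10, level 3).
Iteration 4: rows with parent_id in {9,10} -> log (id 11, level 4), proj (id 14, level 4).
Iteration 5: rows with parent_id in {11,14} -> srv (id 12, level 5).
Iteration 6: no rows with parent_id in {12}; recursion stops.
SUM(level) = 0 + 1 + 2 + 3 + 3 + 4 + 4 + 5 = 22.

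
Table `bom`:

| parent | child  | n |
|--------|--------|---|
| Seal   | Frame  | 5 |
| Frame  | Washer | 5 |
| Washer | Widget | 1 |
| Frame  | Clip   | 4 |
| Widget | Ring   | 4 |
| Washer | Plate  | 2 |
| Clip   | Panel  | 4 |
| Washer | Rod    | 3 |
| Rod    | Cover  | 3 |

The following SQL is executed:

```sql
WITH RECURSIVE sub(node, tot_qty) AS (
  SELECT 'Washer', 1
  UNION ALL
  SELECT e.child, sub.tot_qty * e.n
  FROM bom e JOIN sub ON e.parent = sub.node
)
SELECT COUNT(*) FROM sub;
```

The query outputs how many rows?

Base: (Washer, tot_qty=1).
Iteration 1: components of {Washer} -> Plate = 1*2 = 2, Rod = 1*3 = 3, Widget = 1*1 = 1.
Iteration 2: components of {Plate,Rod,Widget} -> Cover = 3*3 = 9, Ring = 1*4 = 4.
Iteration 3: no further components; recursion stops.
Total rows emitted: 6.

6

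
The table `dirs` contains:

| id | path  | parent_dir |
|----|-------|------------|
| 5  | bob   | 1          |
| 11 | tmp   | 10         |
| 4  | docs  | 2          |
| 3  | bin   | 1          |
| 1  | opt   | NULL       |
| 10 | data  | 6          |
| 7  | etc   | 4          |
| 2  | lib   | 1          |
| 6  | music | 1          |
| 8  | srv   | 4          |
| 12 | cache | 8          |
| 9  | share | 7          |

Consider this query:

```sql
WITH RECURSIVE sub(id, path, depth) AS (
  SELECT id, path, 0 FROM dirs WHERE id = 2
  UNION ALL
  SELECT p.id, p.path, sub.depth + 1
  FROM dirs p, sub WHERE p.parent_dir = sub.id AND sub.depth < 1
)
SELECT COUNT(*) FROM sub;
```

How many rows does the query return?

2

Base: id=2 (lib) at depth 0.
Iteration 1: rows with parent_dir in {2} -> docs (id 4, depth 1).
Iteration 2: depth < 1 fails for all current rows; recursion stops.
Total rows emitted: 2.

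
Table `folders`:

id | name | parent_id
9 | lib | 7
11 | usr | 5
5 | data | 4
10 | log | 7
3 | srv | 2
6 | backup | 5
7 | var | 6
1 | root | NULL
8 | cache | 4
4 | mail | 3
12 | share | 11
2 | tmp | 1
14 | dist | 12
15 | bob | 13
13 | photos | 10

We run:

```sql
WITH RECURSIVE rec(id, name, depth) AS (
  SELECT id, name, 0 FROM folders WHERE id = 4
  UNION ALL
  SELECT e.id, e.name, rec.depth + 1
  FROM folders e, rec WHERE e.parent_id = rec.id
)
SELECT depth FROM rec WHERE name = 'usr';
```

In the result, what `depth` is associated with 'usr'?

2

Base: id=4 (mail) at depth 0.
Iteration 1: rows with parent_id in {4} -> data (id 5, depth 1), cache (id 8, depth 1).
Iteration 2: rows with parent_id in {5,8} -> backup (id 6, depth 2), usr (id 11, depth 2).
Iteration 3: rows with parent_id in {6,11} -> var (id 7, depth 3), share (id 12, depth 3).
Iteration 4: rows with parent_id in {7,12} -> lib (id 9, depth 4), log (id 10, depth 4), dist (id 14, depth 4).
Iteration 5: rows with parent_id in {9,10,14} -> photos (id 13, depth 5).
Iteration 6: rows with parent_id in {13} -> bob (id 15, depth 6).
Iteration 7: no rows with parent_id in {15}; recursion stops.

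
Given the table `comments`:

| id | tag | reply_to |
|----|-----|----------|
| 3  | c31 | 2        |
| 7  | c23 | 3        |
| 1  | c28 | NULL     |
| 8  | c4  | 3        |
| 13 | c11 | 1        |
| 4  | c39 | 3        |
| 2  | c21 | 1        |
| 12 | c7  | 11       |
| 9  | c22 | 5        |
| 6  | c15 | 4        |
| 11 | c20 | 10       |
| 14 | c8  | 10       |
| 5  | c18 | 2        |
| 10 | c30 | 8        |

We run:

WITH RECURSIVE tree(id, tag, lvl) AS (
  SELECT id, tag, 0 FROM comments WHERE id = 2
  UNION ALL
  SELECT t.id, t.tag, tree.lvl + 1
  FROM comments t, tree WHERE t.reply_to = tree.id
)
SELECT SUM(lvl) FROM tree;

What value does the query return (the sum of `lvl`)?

Base: id=2 (c21) at lvl 0.
Iteration 1: rows with reply_to in {2} -> c31 (id 3, lvl 1), c18 (id 5, lvl 1).
Iteration 2: rows with reply_to in {3,5} -> c39 (id 4, lvl 2), c23 (id 7, lvl 2), c4 (id 8, lvl 2), c22 (id 9, lvl 2).
Iteration 3: rows with reply_to in {4,7,8,9} -> c15 (id 6, lvl 3), c30 (id 10, lvl 3).
Iteration 4: rows with reply_to in {6,10} -> c20 (id 11, lvl 4), c8 (id 14, lvl 4).
Iteration 5: rows with reply_to in {11,14} -> c7 (id 12, lvl 5).
Iteration 6: no rows with reply_to in {12}; recursion stops.
SUM(lvl) = 0 + 1 + 1 + 2 + 2 + 2 + 2 + 3 + 3 + 4 + 4 + 5 = 29.

29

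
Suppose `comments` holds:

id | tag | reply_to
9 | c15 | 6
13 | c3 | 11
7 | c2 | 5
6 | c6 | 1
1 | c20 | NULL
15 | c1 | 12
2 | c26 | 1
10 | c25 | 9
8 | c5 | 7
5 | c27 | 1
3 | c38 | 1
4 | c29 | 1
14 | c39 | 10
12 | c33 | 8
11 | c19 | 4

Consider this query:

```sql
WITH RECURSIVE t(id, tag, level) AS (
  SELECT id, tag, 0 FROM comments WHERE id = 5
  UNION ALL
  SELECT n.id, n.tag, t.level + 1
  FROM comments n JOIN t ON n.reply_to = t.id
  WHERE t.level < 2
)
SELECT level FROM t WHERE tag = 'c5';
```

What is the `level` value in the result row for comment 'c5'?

2

Base: id=5 (c27) at level 0.
Iteration 1: rows with reply_to in {5} -> c2 (id 7, level 1).
Iteration 2: rows with reply_to in {7} -> c5 (id 8, level 2).
Iteration 3: level < 2 fails for all current rows; recursion stops.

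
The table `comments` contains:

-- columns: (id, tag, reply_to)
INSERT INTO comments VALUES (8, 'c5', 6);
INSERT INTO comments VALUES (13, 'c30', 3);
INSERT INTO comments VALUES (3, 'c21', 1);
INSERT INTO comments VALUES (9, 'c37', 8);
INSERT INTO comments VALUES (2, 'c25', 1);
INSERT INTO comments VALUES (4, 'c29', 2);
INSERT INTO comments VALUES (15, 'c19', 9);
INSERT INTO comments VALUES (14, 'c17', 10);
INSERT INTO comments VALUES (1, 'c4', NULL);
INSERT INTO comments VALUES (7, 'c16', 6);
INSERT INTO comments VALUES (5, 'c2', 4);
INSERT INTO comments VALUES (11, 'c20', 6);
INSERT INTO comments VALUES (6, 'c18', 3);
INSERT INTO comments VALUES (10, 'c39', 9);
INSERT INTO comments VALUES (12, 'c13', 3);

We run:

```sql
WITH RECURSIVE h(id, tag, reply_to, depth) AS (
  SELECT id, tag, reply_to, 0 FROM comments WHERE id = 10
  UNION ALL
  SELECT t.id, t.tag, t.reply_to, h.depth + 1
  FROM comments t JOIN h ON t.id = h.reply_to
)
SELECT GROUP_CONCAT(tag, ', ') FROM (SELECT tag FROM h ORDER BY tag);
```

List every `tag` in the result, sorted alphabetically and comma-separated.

Base: id=10 (c39), reply_to=9, depth 0.
Iteration 1: join on id=9 -> c37 (id 9, reply_to=8, depth 1).
Iteration 2: join on id=8 -> c5 (id 8, reply_to=6, depth 2).
Iteration 3: join on id=6 -> c18 (id 6, reply_to=3, depth 3).
Iteration 4: join on id=3 -> c21 (id 3, reply_to=1, depth 4).
Iteration 5: join on id=1 -> c4 (id 1, reply_to=NULL, depth 5).
Iteration 6: reply_to is NULL; no match; recursion stops.

c18, c21, c37, c39, c4, c5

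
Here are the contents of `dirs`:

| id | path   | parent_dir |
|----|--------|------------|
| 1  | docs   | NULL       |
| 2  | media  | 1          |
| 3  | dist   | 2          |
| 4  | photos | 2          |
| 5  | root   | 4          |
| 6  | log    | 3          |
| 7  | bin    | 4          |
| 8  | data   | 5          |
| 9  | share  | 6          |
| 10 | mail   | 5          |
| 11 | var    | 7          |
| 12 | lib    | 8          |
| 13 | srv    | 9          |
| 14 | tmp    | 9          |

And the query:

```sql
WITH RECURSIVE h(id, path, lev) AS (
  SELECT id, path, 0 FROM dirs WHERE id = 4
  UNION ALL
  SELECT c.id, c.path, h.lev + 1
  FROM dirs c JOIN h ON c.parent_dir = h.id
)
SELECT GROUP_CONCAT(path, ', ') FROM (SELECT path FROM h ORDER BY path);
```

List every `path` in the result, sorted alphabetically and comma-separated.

Base: id=4 (photos) at lev 0.
Iteration 1: rows with parent_dir in {4} -> root (id 5, lev 1), bin (id 7, lev 1).
Iteration 2: rows with parent_dir in {5,7} -> data (id 8, lev 2), mail (id 10, lev 2), var (id 11, lev 2).
Iteration 3: rows with parent_dir in {8,10,11} -> lib (id 12, lev 3).
Iteration 4: no rows with parent_dir in {12}; recursion stops.

bin, data, lib, mail, photos, root, var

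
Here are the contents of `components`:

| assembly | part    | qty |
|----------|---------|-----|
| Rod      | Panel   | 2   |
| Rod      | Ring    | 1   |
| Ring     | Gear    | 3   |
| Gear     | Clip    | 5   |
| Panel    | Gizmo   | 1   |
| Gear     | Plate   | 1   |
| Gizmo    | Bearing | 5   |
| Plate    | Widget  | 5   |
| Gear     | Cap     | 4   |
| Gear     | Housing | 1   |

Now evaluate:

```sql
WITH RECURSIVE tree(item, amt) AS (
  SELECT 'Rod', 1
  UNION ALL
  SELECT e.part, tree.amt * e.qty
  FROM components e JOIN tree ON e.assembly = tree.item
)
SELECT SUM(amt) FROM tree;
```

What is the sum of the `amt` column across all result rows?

67

Base: (Rod, amt=1).
Iteration 1: components of {Rod} -> Panel = 1*2 = 2, Ring = 1*1 = 1.
Iteration 2: components of {Panel,Ring} -> Gear = 1*3 = 3, Gizmo = 2*1 = 2.
Iteration 3: components of {Gear,Gizmo} -> Bearing = 2*5 = 10, Cap = 3*4 = 12, Clip = 3*5 = 15, Housing = 3*1 = 3, Plate = 3*1 = 3.
Iteration 4: components of {Bearing,Cap,Clip,Housing,Plate} -> Widget = 3*5 = 15.
Iteration 5: no further components; recursion stops.
SUM(amt) = 1 + 2 + 1 + 2 + 3 + 10 + 15 + 3 + 12 + 3 + 15 = 67.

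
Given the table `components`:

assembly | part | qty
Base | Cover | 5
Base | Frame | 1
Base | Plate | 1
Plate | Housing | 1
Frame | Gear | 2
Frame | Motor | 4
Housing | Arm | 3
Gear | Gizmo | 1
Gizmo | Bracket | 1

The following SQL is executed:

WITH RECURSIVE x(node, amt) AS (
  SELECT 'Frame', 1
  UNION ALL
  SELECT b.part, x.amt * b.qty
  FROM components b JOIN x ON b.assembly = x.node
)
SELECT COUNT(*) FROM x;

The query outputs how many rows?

Base: (Frame, amt=1).
Iteration 1: components of {Frame} -> Gear = 1*2 = 2, Motor = 1*4 = 4.
Iteration 2: components of {Gear,Motor} -> Gizmo = 2*1 = 2.
Iteration 3: components of {Gizmo} -> Bracket = 2*1 = 2.
Iteration 4: no further components; recursion stops.
Total rows emitted: 5.

5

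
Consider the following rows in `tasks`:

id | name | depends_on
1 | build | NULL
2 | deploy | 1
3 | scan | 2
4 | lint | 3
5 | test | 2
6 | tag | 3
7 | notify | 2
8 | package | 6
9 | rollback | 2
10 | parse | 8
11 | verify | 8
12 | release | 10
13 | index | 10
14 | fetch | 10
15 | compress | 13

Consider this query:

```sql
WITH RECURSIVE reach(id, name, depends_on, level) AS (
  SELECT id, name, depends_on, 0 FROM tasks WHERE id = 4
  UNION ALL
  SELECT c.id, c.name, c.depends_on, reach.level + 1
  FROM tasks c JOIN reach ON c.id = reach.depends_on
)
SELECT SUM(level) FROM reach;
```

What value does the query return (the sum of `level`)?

Base: id=4 (lint), depends_on=3, level 0.
Iteration 1: join on id=3 -> scan (id 3, depends_on=2, level 1).
Iteration 2: join on id=2 -> deploy (id 2, depends_on=1, level 2).
Iteration 3: join on id=1 -> build (id 1, depends_on=NULL, level 3).
Iteration 4: depends_on is NULL; no match; recursion stops.
SUM(level) = 0 + 1 + 2 + 3 = 6.

6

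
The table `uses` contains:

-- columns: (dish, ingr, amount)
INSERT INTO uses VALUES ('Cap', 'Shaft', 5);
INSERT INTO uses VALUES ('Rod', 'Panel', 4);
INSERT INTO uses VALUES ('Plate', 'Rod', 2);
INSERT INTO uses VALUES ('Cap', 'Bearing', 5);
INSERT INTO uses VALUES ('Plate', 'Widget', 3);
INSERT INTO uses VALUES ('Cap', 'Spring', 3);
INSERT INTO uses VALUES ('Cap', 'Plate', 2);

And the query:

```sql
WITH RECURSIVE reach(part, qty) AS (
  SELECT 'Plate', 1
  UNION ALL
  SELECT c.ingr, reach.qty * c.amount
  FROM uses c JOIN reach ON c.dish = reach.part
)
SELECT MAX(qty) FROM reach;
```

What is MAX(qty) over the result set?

Base: (Plate, qty=1).
Iteration 1: components of {Plate} -> Rod = 1*2 = 2, Widget = 1*3 = 3.
Iteration 2: components of {Rod,Widget} -> Panel = 2*4 = 8.
Iteration 3: no further components; recursion stops.
qty values: 1, 3, 2, 8; the maximum is 8.

8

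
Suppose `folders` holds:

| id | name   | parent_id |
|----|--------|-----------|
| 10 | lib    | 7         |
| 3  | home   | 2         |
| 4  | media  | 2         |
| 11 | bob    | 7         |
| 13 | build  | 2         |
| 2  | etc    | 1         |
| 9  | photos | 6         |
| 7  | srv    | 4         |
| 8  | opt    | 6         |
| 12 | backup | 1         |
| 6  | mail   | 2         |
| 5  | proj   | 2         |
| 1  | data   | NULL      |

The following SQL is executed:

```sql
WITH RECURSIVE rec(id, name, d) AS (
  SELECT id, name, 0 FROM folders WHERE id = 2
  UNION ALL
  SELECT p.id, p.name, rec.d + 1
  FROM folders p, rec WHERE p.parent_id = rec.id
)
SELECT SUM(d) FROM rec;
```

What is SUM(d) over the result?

Base: id=2 (etc) at d 0.
Iteration 1: rows with parent_id in {2} -> home (id 3, d 1), media (id 4, d 1), proj (id 5, d 1), mail (id 6, d 1), build (id 13, d 1).
Iteration 2: rows with parent_id in {3,4,5,6,13} -> srv (id 7, d 2), opt (id 8, d 2), photos (id 9, d 2).
Iteration 3: rows with parent_id in {7,8,9} -> lib (id 10, d 3), bob (id 11, d 3).
Iteration 4: no rows with parent_id in {10,11}; recursion stops.
SUM(d) = 0 + 1 + 1 + 1 + 1 + 1 + 2 + 2 + 2 + 3 + 3 = 17.

17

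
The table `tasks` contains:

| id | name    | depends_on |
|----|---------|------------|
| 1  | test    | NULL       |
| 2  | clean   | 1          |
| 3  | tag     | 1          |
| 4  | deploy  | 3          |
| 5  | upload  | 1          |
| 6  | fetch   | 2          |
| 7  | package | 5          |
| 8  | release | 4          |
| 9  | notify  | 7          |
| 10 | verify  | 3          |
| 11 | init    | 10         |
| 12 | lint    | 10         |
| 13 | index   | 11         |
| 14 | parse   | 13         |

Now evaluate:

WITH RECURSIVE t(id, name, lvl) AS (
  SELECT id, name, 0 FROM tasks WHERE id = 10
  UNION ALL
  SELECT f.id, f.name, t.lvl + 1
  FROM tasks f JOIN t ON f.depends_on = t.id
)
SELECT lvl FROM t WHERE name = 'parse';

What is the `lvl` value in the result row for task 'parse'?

3

Base: id=10 (verify) at lvl 0.
Iteration 1: rows with depends_on in {10} -> init (id 11, lvl 1), lint (id 12, lvl 1).
Iteration 2: rows with depends_on in {11,12} -> index (id 13, lvl 2).
Iteration 3: rows with depends_on in {13} -> parse (id 14, lvl 3).
Iteration 4: no rows with depends_on in {14}; recursion stops.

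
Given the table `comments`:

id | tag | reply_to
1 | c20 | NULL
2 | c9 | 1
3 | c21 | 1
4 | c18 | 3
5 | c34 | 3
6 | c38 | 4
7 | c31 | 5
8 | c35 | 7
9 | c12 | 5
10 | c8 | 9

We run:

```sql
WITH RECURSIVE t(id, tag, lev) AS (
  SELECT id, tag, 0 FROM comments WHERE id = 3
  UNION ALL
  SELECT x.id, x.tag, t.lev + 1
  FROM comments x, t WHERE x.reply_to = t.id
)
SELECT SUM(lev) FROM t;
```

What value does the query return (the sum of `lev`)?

14

Base: id=3 (c21) at lev 0.
Iteration 1: rows with reply_to in {3} -> c18 (id 4, lev 1), c34 (id 5, lev 1).
Iteration 2: rows with reply_to in {4,5} -> c38 (id 6, lev 2), c31 (id 7, lev 2), c12 (id 9, lev 2).
Iteration 3: rows with reply_to in {6,7,9} -> c35 (id 8, lev 3), c8 (id 10, lev 3).
Iteration 4: no rows with reply_to in {8,10}; recursion stops.
SUM(lev) = 0 + 1 + 1 + 2 + 2 + 2 + 3 + 3 = 14.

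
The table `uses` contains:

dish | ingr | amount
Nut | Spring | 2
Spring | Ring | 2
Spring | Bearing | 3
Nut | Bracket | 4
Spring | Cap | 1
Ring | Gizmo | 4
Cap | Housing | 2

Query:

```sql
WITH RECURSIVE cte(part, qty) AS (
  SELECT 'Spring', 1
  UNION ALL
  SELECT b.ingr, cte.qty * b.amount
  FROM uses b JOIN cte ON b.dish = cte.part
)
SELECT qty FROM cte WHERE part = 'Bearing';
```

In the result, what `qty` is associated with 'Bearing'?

Base: (Spring, qty=1).
Iteration 1: components of {Spring} -> Bearing = 1*3 = 3, Cap = 1*1 = 1, Ring = 1*2 = 2.
Iteration 2: components of {Bearing,Cap,Ring} -> Gizmo = 2*4 = 8, Housing = 1*2 = 2.
Iteration 3: no further components; recursion stops.

3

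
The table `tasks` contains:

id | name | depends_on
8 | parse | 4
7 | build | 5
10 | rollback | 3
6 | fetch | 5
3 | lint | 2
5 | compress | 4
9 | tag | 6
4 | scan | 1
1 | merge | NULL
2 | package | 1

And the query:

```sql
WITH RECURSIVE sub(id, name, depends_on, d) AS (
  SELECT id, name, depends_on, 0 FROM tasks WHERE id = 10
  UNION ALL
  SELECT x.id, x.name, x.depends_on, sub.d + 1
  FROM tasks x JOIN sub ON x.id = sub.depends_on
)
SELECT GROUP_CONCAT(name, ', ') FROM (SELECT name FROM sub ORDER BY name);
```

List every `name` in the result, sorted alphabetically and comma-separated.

lint, merge, package, rollback

Base: id=10 (rollback), depends_on=3, d 0.
Iteration 1: join on id=3 -> lint (id 3, depends_on=2, d 1).
Iteration 2: join on id=2 -> package (id 2, depends_on=1, d 2).
Iteration 3: join on id=1 -> merge (id 1, depends_on=NULL, d 3).
Iteration 4: depends_on is NULL; no match; recursion stops.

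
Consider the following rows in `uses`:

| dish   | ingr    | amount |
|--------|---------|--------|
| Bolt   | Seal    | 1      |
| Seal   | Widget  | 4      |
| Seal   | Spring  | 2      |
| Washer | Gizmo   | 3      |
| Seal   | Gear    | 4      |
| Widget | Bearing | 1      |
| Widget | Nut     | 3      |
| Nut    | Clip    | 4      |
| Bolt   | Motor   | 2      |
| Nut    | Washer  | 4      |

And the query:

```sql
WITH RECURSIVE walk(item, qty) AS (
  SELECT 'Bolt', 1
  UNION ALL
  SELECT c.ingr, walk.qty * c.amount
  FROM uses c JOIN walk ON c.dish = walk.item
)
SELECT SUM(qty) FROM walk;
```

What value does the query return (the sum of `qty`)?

270

Base: (Bolt, qty=1).
Iteration 1: components of {Bolt} -> Motor = 1*2 = 2, Seal = 1*1 = 1.
Iteration 2: components of {Motor,Seal} -> Gear = 1*4 = 4, Spring = 1*2 = 2, Widget = 1*4 = 4.
Iteration 3: components of {Gear,Spring,Widget} -> Bearing = 4*1 = 4, Nut = 4*3 = 12.
Iteration 4: components of {Bearing,Nut} -> Clip = 12*4 = 48, Washer = 12*4 = 48.
Iteration 5: components of {Clip,Washer} -> Gizmo = 48*3 = 144.
Iteration 6: no further components; recursion stops.
SUM(qty) = 1 + 1 + 2 + 2 + 4 + 4 + 4 + 12 + 48 + 48 + 144 = 270.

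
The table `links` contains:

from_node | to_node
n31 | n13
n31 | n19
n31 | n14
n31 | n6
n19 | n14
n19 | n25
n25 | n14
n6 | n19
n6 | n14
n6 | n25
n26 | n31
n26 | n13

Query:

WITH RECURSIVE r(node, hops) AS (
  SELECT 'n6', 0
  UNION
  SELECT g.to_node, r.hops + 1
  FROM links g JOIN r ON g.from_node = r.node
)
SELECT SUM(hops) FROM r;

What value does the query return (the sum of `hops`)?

10

Base: (n6, hops=0).
Iteration 1: edges from {n6} -> (n14, hops=1), (n19, hops=1), (n25, hops=1).
Iteration 2: edges from {n14,n19,n25} -> (n14, hops=2), (n25, hops=2). [UNION drops 1 duplicate row(s)]
Iteration 3: edges from {n14,n25} -> (n14, hops=3).
Iteration 4: no outgoing edges from {n14}; recursion stops.
SUM(hops) = 0 + 1 + 1 + 1 + 2 + 2 + 3 = 10.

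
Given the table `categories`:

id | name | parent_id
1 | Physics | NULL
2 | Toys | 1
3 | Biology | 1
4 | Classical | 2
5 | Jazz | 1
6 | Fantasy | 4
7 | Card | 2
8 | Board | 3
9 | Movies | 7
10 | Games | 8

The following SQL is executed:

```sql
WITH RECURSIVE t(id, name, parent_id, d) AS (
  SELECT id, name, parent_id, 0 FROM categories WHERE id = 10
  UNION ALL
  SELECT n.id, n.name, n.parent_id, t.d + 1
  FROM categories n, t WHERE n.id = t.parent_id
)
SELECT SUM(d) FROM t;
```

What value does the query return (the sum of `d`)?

Base: id=10 (Games), parent_id=8, d 0.
Iteration 1: join on id=8 -> Board (id 8, parent_id=3, d 1).
Iteration 2: join on id=3 -> Biology (id 3, parent_id=1, d 2).
Iteration 3: join on id=1 -> Physics (id 1, parent_id=NULL, d 3).
Iteration 4: parent_id is NULL; no match; recursion stops.
SUM(d) = 0 + 1 + 2 + 3 = 6.

6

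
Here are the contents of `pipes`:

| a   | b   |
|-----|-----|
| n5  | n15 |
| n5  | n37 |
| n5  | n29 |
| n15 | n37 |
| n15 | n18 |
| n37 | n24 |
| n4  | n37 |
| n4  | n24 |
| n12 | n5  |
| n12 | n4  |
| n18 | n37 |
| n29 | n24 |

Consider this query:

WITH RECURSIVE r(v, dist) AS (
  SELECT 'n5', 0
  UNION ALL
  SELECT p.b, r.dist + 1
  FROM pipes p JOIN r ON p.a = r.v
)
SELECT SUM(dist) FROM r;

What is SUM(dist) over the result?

21

Base: (n5, dist=0).
Iteration 1: edges from {n5} -> (n15, dist=1), (n29, dist=1), (n37, dist=1).
Iteration 2: edges from {n15,n29,n37} -> (n18, dist=2), (n24, dist=2) x2, (n37, dist=2). [UNION ALL keeps all 4 new rows, including repeats]
Iteration 3: edges from {n18,n24,n37} -> (n24, dist=3), (n37, dist=3).
Iteration 4: edges from {n24,n37} -> (n24, dist=4).
Iteration 5: no outgoing edges from {n24}; recursion stops.
SUM(dist) = 0 + 1 + 1 + 1 + 2 + 2 + 2 + 2 + 3 + 3 + 4 = 21.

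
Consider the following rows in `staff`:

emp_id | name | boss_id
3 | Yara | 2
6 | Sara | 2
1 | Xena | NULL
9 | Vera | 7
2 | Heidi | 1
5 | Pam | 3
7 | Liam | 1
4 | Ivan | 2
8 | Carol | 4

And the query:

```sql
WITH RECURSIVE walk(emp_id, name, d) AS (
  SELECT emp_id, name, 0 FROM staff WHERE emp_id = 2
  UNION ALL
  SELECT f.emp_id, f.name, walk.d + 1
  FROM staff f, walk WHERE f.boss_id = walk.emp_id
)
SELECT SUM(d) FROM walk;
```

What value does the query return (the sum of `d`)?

7

Base: emp_id=2 (Heidi) at d 0.
Iteration 1: rows with boss_id in {2} -> Yara (id 3, d 1), Ivan (id 4, d 1), Sara (id 6, d 1).
Iteration 2: rows with boss_id in {3,4,6} -> Pam (id 5, d 2), Carol (id 8, d 2).
Iteration 3: no rows with boss_id in {5,8}; recursion stops.
SUM(d) = 0 + 1 + 1 + 1 + 2 + 2 = 7.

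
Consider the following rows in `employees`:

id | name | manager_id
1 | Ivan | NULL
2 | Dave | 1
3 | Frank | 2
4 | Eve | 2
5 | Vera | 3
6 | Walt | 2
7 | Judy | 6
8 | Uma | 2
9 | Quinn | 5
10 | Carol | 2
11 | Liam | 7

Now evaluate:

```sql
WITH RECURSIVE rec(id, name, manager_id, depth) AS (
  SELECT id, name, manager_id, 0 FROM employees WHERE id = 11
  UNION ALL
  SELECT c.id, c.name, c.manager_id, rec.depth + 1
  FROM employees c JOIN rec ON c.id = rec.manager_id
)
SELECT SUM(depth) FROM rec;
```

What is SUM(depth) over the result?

Base: id=11 (Liam), manager_id=7, depth 0.
Iteration 1: join on id=7 -> Judy (id 7, manager_id=6, depth 1).
Iteration 2: join on id=6 -> Walt (id 6, manager_id=2, depth 2).
Iteration 3: join on id=2 -> Dave (id 2, manager_id=1, depth 3).
Iteration 4: join on id=1 -> Ivan (id 1, manager_id=NULL, depth 4).
Iteration 5: manager_id is NULL; no match; recursion stops.
SUM(depth) = 0 + 1 + 2 + 3 + 4 = 10.

10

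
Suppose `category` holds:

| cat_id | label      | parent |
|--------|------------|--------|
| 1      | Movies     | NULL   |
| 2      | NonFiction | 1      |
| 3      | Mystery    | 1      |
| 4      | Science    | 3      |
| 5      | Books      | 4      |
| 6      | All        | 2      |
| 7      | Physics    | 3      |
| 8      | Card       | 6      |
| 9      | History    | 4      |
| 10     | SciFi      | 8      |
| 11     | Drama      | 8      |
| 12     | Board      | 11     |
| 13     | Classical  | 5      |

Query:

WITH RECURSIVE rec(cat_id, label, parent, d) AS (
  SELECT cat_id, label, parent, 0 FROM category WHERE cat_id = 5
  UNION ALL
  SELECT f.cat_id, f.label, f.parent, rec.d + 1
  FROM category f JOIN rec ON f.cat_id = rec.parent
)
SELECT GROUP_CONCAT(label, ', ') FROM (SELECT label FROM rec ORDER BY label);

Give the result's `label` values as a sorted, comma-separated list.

Books, Movies, Mystery, Science

Base: cat_id=5 (Books), parent=4, d 0.
Iteration 1: join on cat_id=4 -> Science (id 4, parent=3, d 1).
Iteration 2: join on cat_id=3 -> Mystery (id 3, parent=1, d 2).
Iteration 3: join on cat_id=1 -> Movies (id 1, parent=NULL, d 3).
Iteration 4: parent is NULL; no match; recursion stops.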